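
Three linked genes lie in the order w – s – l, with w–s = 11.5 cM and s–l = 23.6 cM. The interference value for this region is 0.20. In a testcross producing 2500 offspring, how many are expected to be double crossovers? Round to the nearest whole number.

54

Map distances give recombination frequencies of 0.115 and 0.236 for the two intervals.
With interference 0.20 (so coincidence = 0.80), expected double-crossover frequency = 0.115 × 0.236 × 0.80 = 0.02171.
Expected number = 0.02171 × 2500 = 54.28 ≈ 54.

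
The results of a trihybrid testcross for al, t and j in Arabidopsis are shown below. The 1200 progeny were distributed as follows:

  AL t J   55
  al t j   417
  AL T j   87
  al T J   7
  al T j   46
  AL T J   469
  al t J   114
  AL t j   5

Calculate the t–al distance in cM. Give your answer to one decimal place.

The two most frequent reciprocal classes, AL T J and al t j, are the parental types, so the F1 was AL T J / al t j.
The two rarest classes, al T J and AL t j, are the double crossovers. Comparing them with the parentals, only the al allele has switched, so al is the middle locus and the order is t – al – j.
Crossovers in the t–al interval produce the single-crossover classes AL t J and al T j (55 + 46 = 101) plus the double crossovers (12).
RF(t–al) = (101 + 12) / 1200 = 113/1200 = 0.0942 → 9.4 cM.

9.4 cM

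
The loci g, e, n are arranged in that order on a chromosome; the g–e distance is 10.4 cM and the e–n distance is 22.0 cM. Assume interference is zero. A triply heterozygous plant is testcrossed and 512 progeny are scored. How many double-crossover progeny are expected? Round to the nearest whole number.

Map distances give recombination frequencies of 0.104 and 0.220 for the two intervals.
With no interference, expected double-crossover frequency = 0.104 × 0.220 = 0.02288.
Expected number = 0.02288 × 512 = 11.71 ≈ 12.

12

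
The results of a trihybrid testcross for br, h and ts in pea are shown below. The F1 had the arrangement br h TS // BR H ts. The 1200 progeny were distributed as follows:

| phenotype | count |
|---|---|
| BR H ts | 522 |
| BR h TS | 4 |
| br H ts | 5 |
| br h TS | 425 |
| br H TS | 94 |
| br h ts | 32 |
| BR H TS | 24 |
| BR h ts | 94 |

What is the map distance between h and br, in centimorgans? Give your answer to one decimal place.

16.4 centimorgans

The two rarest classes, BR h TS and br H ts, are the double crossovers. Comparing them with the parentals, only the br allele has switched, so br is the middle locus and the order is ts – br – h.
Crossovers in the br–h interval produce the single-crossover classes br H TS and BR h ts (94 + 94 = 188) plus the double crossovers (9).
RF(br–h) = (188 + 9) / 1200 = 197/1200 = 0.1642 → 16.4 centimorgans.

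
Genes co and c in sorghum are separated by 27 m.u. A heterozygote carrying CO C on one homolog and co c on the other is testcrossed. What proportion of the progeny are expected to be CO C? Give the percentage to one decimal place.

36.5%

A map distance of 27 m.u. corresponds to a recombination frequency of 0.270.
The F1 is CO C / co c, so CO C is a parental gamete class with expected frequency (1 − r)/2 = 0.730/2 = 0.3650.
That is 0.3650 = 36.5% of the progeny.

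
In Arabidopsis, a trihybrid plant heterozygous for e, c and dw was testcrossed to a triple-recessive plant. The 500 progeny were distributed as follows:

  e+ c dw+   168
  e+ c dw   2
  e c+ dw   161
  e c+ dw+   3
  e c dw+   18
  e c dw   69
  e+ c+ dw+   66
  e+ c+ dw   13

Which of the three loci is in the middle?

dw

The two most frequent reciprocal classes, e+ c dw+ and e c+ dw, are the parental types, so the F1 was e+ c dw+ / e c+ dw.
The two rarest classes, e+ c dw and e c+ dw+, are the double crossovers. Comparing them with the parentals, only the dw allele has switched, so dw is the middle locus and the order is e – dw – c.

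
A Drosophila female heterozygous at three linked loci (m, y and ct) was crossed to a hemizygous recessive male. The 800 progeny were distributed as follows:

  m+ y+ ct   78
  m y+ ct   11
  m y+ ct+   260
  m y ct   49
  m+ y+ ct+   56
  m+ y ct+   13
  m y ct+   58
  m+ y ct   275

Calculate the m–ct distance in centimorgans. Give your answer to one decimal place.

The two most frequent reciprocal classes, m y+ ct+ and m+ y ct, are the parental types, so the F1 was m y+ ct+ / m+ y ct.
The two rarest classes, m y+ ct and m+ y ct+, are the double crossovers. Comparing them with the parentals, only the ct allele has switched, so ct is the middle locus and the order is y – ct – m.
Crossovers in the ct–m interval produce the single-crossover classes m+ y+ ct+ and m y ct (56 + 49 = 105) plus the double crossovers (24).
RF(ct–m) = (105 + 24) / 800 = 129/800 = 0.1613 → 16.1 centimorgans.

16.1 centimorgans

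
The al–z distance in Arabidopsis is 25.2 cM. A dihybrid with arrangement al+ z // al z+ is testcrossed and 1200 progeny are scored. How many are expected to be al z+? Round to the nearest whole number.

A map distance of 25.2 cM corresponds to a recombination frequency of 0.252.
The F1 is al+ z / al z+, so al z+ is a parental gamete class with expected frequency (1 − r)/2 = 0.748/2 = 0.3740.
Expected number = 0.3740 × 1200 = 448.80 ≈ 449.

449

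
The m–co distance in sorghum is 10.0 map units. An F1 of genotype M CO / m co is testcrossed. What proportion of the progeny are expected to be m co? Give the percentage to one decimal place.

45.0%

A map distance of 10.0 map units corresponds to a recombination frequency of 0.100.
The F1 is M CO / m co, so m co is a parental gamete class with expected frequency (1 − r)/2 = 0.900/2 = 0.4500.
That is 0.4500 = 45.0% of the progeny.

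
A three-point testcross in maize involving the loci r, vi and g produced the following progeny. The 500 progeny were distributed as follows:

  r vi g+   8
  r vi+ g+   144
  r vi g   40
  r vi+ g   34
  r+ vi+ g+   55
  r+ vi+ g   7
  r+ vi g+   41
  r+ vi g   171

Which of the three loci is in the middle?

The two most frequent reciprocal classes, r vi+ g+ and r+ vi g, are the parental types, so the F1 was r vi+ g+ / r+ vi g.
The two rarest classes, r vi g+ and r+ vi+ g, are the double crossovers. Comparing them with the parentals, only the vi allele has switched, so vi is the middle locus and the order is g – vi – r.

vi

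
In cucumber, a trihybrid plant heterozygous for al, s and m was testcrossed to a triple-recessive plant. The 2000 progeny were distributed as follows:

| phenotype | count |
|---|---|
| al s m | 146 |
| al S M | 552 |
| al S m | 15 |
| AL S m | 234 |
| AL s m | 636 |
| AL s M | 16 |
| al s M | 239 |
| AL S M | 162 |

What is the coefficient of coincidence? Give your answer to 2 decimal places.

0.36

The two most frequent reciprocal classes, al S M and AL s m, are the parental types, so the F1 was al S M / AL s m.
The two rarest classes, al S m and AL s M, are the double crossovers. Comparing them with the parentals, only the m allele has switched, so m is the middle locus and the order is s – m – al.
s–m: (473 + 31)/2000 = 0.2520; m–al: (308 + 31)/2000 = 0.1695.
Expected DCO frequency = 0.2520 × 0.1695 ≈ 0.04271; observed = 31/2000 ≈ 0.01550.
Coefficient of coincidence = 0.01550/0.04271 ≈ 0.36.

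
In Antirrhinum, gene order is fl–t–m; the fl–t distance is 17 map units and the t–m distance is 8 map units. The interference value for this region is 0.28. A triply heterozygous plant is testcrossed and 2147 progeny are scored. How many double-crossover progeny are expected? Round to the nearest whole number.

21

Map distances give recombination frequencies of 0.170 and 0.080 for the two intervals.
With interference 0.28 (so coincidence = 0.72), expected double-crossover frequency = 0.170 × 0.080 × 0.72 = 0.00979.
Expected number = 0.00979 × 2147 = 21.02 ≈ 21.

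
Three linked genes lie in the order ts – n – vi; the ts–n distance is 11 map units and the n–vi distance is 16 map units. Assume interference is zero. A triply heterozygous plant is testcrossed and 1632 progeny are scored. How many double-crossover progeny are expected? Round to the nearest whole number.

Map distances give recombination frequencies of 0.110 and 0.160 for the two intervals.
With no interference, expected double-crossover frequency = 0.110 × 0.160 = 0.01760.
Expected number = 0.01760 × 1632 = 28.72 ≈ 29.

29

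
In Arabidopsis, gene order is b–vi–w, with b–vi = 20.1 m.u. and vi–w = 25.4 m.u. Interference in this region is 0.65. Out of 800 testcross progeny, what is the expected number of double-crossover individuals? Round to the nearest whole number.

14

Map distances give recombination frequencies of 0.201 and 0.254 for the two intervals.
With interference 0.65 (so coincidence = 0.35), expected double-crossover frequency = 0.201 × 0.254 × 0.35 = 0.01787.
Expected number = 0.01787 × 800 = 14.30 ≈ 14.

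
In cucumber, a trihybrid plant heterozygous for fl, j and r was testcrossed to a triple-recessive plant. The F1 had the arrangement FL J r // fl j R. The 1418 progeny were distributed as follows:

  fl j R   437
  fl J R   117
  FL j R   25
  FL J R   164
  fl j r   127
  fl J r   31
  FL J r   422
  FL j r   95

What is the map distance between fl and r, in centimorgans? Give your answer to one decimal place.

24.5 centimorgans

The two rarest classes, fl J r and FL j R, are the double crossovers. Comparing them with the parentals, only the fl allele has switched, so fl is the middle locus and the order is j – fl – r.
Crossovers in the fl–r interval produce the single-crossover classes FL J R and fl j r (164 + 127 = 291) plus the double crossovers (56).
RF(fl–r) = (291 + 56) / 1418 = 347/1418 = 0.2447 → 24.5 centimorgans.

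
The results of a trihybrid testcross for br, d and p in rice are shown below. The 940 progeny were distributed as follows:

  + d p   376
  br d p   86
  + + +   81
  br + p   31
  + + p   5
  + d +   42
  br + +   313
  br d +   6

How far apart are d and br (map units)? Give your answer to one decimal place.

18.9 map units

The two most frequent reciprocal classes, + d p and br + +, are the parental types, so the F1 was + d p / br + +.
The two rarest classes, + + p and br d +, are the double crossovers. Comparing them with the parentals, only the d allele has switched, so d is the middle locus and the order is p – d – br.
Crossovers in the d–br interval produce the single-crossover classes br d p and + + + (86 + 81 = 167) plus the double crossovers (11).
RF(d–br) = (167 + 11) / 940 = 178/940 = 0.1894 → 18.9 map units.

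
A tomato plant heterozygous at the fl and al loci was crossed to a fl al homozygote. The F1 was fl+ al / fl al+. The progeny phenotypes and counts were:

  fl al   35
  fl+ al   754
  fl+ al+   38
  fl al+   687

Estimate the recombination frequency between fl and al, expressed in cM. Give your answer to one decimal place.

The recombinant classes are fl+ al+ and fl al: 38 + 35 = 73.
Recombination frequency = 73/1514 = 0.0482 ≈ 4.8%, i.e. 4.8 cM.

4.8 cM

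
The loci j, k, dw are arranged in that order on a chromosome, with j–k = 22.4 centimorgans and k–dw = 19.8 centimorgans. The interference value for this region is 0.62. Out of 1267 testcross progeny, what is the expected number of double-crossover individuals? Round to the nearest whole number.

Map distances give recombination frequencies of 0.224 and 0.198 for the two intervals.
With interference 0.62 (so coincidence = 0.38), expected double-crossover frequency = 0.224 × 0.198 × 0.38 = 0.01685.
Expected number = 0.01685 × 1267 = 21.35 ≈ 21.

21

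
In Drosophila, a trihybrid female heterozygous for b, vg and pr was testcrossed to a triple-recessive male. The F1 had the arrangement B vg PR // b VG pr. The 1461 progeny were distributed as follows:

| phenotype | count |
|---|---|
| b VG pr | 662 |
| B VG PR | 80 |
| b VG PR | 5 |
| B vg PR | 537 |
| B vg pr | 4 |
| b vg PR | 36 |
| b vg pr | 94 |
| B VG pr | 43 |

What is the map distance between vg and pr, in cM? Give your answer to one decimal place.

The two rarest classes, B vg pr and b VG PR, are the double crossovers. Comparing them with the parentals, only the pr allele has switched, so pr is the middle locus and the order is vg – pr – b.
Crossovers in the vg–pr interval produce the single-crossover classes B VG PR and b vg pr (80 + 94 = 174) plus the double crossovers (9).
RF(vg–pr) = (174 + 9) / 1461 = 183/1461 = 0.1253 → 12.5 cM.

12.5 cM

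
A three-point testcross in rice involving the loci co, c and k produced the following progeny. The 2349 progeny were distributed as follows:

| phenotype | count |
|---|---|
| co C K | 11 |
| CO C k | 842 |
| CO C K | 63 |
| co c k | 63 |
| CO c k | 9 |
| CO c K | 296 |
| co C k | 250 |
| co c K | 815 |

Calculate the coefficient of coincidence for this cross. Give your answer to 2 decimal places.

The two most frequent reciprocal classes, co c K and CO C k, are the parental types, so the F1 was co c K / CO C k.
The two rarest classes, co C K and CO c k, are the double crossovers. Comparing them with the parentals, only the c allele has switched, so c is the middle locus and the order is co – c – k.
co–c: (546 + 20)/2349 = 0.2410; c–k: (126 + 20)/2349 = 0.0622.
Expected DCO frequency = 0.2410 × 0.0622 ≈ 0.01499; observed = 20/2349 ≈ 0.00851.
Coefficient of coincidence = 0.00851/0.01499 ≈ 0.57.

0.57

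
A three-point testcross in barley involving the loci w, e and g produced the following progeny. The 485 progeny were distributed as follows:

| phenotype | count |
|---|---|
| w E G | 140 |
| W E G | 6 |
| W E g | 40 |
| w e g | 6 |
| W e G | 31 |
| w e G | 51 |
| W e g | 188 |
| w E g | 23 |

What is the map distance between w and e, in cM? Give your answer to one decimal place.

21.2 cM

The two most frequent reciprocal classes, w E G and W e g, are the parental types, so the F1 was w E G / W e g.
The two rarest classes, W E G and w e g, are the double crossovers. Comparing them with the parentals, only the w allele has switched, so w is the middle locus and the order is e – w – g.
Crossovers in the e–w interval produce the single-crossover classes w e G and W E g (51 + 40 = 91) plus the double crossovers (12).
RF(e–w) = (91 + 12) / 485 = 103/485 = 0.2124 → 21.2 cM.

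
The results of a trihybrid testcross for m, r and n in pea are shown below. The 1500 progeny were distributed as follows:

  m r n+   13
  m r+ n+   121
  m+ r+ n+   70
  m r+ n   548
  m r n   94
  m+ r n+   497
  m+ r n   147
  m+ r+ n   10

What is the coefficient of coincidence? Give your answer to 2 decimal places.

0.63

The two most frequent reciprocal classes, m+ r n+ and m r+ n, are the parental types, so the F1 was m+ r n+ / m r+ n.
The two rarest classes, m r n+ and m+ r+ n, are the double crossovers. Comparing them with the parentals, only the m allele has switched, so m is the middle locus and the order is r – m – n.
r–m: (164 + 23)/1500 = 0.1247; m–n: (268 + 23)/1500 = 0.1940.
Expected DCO frequency = 0.1247 × 0.1940 ≈ 0.02419; observed = 23/1500 ≈ 0.01533.
Coefficient of coincidence = 0.01533/0.02419 ≈ 0.63.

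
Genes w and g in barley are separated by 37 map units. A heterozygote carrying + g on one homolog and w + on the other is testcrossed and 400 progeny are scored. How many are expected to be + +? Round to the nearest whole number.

74

A map distance of 37 map units corresponds to a recombination frequency of 0.370.
The F1 is + g / w +, so + + is a recombinant gamete class with expected frequency r/2 = 0.370/2 = 0.1850.
Expected number = 0.1850 × 400 = 74.00 ≈ 74.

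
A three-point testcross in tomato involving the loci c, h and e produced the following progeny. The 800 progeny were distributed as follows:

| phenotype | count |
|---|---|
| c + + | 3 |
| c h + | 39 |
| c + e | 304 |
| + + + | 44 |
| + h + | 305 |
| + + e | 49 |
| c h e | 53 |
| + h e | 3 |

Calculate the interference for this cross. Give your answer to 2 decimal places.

0.50

The two most frequent reciprocal classes, + h + and c + e, are the parental types, so the F1 was + h + / c + e.
The two rarest classes, + h e and c + +, are the double crossovers. Comparing them with the parentals, only the e allele has switched, so e is the middle locus and the order is c – e – h.
c–e: (88 + 6)/800 = 0.1175; e–h: (97 + 6)/800 = 0.1288.
Expected DCO frequency = 0.1175 × 0.1288 ≈ 0.01513; observed = 6/800 ≈ 0.00750.
Coefficient of coincidence = 0.00750/0.01513 ≈ 0.50; interference = 1 − 0.50 = 0.50.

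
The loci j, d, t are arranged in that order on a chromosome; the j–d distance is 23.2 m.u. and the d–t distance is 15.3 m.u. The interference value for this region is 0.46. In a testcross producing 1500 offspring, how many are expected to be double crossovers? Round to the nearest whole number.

29

Map distances give recombination frequencies of 0.232 and 0.153 for the two intervals.
With interference 0.46 (so coincidence = 0.54), expected double-crossover frequency = 0.232 × 0.153 × 0.54 = 0.01917.
Expected number = 0.01917 × 1500 = 28.75 ≈ 29.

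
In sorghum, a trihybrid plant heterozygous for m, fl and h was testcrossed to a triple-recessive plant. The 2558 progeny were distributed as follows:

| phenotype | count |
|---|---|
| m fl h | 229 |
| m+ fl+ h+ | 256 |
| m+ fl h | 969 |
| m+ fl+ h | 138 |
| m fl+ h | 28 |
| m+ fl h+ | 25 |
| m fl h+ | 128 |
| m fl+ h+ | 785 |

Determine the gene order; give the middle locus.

The two most frequent reciprocal classes, m+ fl h and m fl+ h+, are the parental types, so the F1 was m+ fl h / m fl+ h+.
The two rarest classes, m+ fl h+ and m fl+ h, are the double crossovers. Comparing them with the parentals, only the h allele has switched, so h is the middle locus and the order is m – h – fl.

h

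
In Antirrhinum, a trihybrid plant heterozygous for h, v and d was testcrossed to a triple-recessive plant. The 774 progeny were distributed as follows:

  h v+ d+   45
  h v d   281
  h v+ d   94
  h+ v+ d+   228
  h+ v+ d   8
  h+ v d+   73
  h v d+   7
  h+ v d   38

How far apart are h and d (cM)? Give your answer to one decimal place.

12.7 cM

The two most frequent reciprocal classes, h v d and h+ v+ d+, are the parental types, so the F1 was h v d / h+ v+ d+.
The two rarest classes, h v d+ and h+ v+ d, are the double crossovers. Comparing them with the parentals, only the d allele has switched, so d is the middle locus and the order is v – d – h.
Crossovers in the d–h interval produce the single-crossover classes h+ v d and h v+ d+ (38 + 45 = 83) plus the double crossovers (15).
RF(d–h) = (83 + 15) / 774 = 98/774 = 0.1266 → 12.7 cM.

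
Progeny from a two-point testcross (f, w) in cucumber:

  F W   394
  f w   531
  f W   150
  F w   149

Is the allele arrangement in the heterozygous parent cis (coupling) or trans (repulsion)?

cis

The two most frequent classes are F W (394) and f w (531); these are the parental (non-recombinant) types.
So the F1 carried F W on one chromosome and f w on the other — the recessive alleles are on the same chromosome (cis / coupling).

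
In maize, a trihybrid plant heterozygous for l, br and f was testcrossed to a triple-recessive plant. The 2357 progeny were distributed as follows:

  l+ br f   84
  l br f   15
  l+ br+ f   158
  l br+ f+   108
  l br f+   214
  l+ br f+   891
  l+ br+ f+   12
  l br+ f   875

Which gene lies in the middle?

br

The two most frequent reciprocal classes, l+ br f+ and l br+ f, are the parental types, so the F1 was l+ br f+ / l br+ f.
The two rarest classes, l+ br+ f+ and l br f, are the double crossovers. Comparing them with the parentals, only the br allele has switched, so br is the middle locus and the order is l – br – f.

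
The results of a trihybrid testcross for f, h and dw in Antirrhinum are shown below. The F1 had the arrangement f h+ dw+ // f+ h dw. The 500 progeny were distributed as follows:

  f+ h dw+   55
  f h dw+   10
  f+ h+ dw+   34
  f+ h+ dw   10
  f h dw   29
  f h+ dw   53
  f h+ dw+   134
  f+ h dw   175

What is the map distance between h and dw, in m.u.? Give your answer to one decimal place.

The two rarest classes, f h dw+ and f+ h+ dw, are the double crossovers. Comparing them with the parentals, only the h allele has switched, so h is the middle locus and the order is f – h – dw.
Crossovers in the h–dw interval produce the single-crossover classes f h+ dw and f+ h dw+ (53 + 55 = 108) plus the double crossovers (20).
RF(h–dw) = (108 + 20) / 500 = 128/500 = 0.2560 → 25.6 m.u.

25.6 m.u.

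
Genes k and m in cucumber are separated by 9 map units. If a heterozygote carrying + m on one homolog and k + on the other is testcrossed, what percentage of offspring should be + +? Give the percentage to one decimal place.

4.5%

A map distance of 9 map units corresponds to a recombination frequency of 0.090.
The F1 is + m / k +, so + + is a recombinant gamete class with expected frequency r/2 = 0.090/2 = 0.0450.
That is 0.0450 = 4.5% of the progeny.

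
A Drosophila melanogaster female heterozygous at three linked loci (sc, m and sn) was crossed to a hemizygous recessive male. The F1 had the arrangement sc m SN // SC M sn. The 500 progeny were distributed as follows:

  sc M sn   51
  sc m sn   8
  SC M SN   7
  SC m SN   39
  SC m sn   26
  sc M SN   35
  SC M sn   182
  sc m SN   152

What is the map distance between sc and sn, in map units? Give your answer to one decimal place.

The two rarest classes, sc m sn and SC M SN, are the double crossovers. Comparing them with the parentals, only the sn allele has switched, so sn is the middle locus and the order is sc – sn – m.
Crossovers in the sc–sn interval produce the single-crossover classes SC m SN and sc M sn (39 + 51 = 90) plus the double crossovers (15).
RF(sc–sn) = (90 + 15) / 500 = 105/500 = 0.2100 → 21.0 map units.

21.0 map units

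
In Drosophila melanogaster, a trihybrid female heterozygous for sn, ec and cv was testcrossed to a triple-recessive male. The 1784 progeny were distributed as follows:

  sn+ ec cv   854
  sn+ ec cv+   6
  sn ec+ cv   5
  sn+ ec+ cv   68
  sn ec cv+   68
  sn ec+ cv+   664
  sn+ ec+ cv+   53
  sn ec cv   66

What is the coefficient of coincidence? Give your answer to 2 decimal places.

The two most frequent reciprocal classes, sn ec+ cv+ and sn+ ec cv, are the parental types, so the F1 was sn ec+ cv+ / sn+ ec cv.
The two rarest classes, sn ec+ cv and sn+ ec cv+, are the double crossovers. Comparing them with the parentals, only the cv allele has switched, so cv is the middle locus and the order is ec – cv – sn.
ec–cv: (136 + 11)/1784 = 0.0824; cv–sn: (119 + 11)/1784 = 0.0729.
Expected DCO frequency = 0.0824 × 0.0729 ≈ 0.00601; observed = 11/1784 ≈ 0.00617.
Coefficient of coincidence = 0.00617/0.00601 ≈ 1.03.

1.03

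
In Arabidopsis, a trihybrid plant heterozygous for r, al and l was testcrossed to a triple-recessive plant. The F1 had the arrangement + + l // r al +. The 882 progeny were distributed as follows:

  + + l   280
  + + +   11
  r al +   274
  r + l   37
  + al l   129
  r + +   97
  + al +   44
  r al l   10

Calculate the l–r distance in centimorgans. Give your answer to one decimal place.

The two rarest classes, + + + and r al l, are the double crossovers. Comparing them with the parentals, only the l allele has switched, so l is the middle locus and the order is al – l – r.
Crossovers in the l–r interval produce the single-crossover classes r + l and + al + (37 + 44 = 81) plus the double crossovers (21).
RF(l–r) = (81 + 21) / 882 = 102/882 = 0.1156 → 11.6 centimorgans.

11.6 centimorgans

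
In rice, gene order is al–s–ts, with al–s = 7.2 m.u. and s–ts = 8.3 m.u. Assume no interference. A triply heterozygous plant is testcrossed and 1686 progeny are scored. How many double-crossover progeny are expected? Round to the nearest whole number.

Map distances give recombination frequencies of 0.072 and 0.083 for the two intervals.
With no interference, expected double-crossover frequency = 0.072 × 0.083 = 0.00598.
Expected number = 0.00598 × 1686 = 10.08 ≈ 10.

10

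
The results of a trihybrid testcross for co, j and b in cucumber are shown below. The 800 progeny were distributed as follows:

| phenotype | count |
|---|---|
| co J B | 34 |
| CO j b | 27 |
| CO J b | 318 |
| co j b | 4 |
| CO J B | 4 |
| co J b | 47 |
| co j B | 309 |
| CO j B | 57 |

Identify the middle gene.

The two most frequent reciprocal classes, CO J b and co j B, are the parental types, so the F1 was CO J b / co j B.
The two rarest classes, CO J B and co j b, are the double crossovers. Comparing them with the parentals, only the b allele has switched, so b is the middle locus and the order is j – b – co.

b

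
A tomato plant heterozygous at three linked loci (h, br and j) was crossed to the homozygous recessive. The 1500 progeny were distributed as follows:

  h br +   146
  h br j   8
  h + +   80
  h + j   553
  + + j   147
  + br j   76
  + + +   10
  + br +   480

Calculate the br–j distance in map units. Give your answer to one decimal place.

The two most frequent reciprocal classes, h + j and + br +, are the parental types, so the F1 was h + j / + br +.
The two rarest classes, h br j and + + +, are the double crossovers. Comparing them with the parentals, only the br allele has switched, so br is the middle locus and the order is j – br – h.
Crossovers in the j–br interval produce the single-crossover classes h + + and + br j (80 + 76 = 156) plus the double crossovers (18).
RF(j–br) = (156 + 18) / 1500 = 174/1500 = 0.1160 → 11.6 map units.

11.6 map units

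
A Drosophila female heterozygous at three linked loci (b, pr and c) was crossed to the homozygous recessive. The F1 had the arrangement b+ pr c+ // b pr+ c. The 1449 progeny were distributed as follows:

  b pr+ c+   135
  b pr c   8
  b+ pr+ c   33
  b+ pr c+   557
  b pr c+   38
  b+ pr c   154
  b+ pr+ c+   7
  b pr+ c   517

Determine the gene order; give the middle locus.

The two rarest classes, b+ pr+ c+ and b pr c, are the double crossovers. Comparing them with the parentals, only the pr allele has switched, so pr is the middle locus and the order is b – pr – c.

pr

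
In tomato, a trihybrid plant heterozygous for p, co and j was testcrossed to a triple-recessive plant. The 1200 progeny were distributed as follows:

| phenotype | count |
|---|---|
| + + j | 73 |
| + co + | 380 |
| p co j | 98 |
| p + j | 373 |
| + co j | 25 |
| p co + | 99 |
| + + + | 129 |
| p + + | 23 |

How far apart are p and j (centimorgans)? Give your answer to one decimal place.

18.3 centimorgans

The two most frequent reciprocal classes, p + j and + co +, are the parental types, so the F1 was p + j / + co +.
The two rarest classes, p + + and + co j, are the double crossovers. Comparing them with the parentals, only the j allele has switched, so j is the middle locus and the order is p – j – co.
Crossovers in the p–j interval produce the single-crossover classes + + j and p co + (73 + 99 = 172) plus the double crossovers (48).
RF(p–j) = (172 + 48) / 1200 = 220/1200 = 0.1833 → 18.3 centimorgans.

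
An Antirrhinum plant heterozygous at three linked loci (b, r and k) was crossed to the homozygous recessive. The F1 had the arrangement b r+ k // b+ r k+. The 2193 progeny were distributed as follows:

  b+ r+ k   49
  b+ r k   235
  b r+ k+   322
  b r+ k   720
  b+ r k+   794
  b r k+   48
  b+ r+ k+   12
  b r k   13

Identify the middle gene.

r

The two rarest classes, b r k and b+ r+ k+, are the double crossovers. Comparing them with the parentals, only the r allele has switched, so r is the middle locus and the order is b – r – k.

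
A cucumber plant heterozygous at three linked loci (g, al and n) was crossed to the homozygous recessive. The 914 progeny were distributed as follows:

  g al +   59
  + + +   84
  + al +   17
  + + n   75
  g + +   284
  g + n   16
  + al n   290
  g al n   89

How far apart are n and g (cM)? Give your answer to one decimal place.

22.5 cM

The two most frequent reciprocal classes, + al n and g + +, are the parental types, so the F1 was + al n / g + +.
The two rarest classes, + al + and g + n, are the double crossovers. Comparing them with the parentals, only the n allele has switched, so n is the middle locus and the order is al – n – g.
Crossovers in the n–g interval produce the single-crossover classes g al n and + + + (89 + 84 = 173) plus the double crossovers (33).
RF(n–g) = (173 + 33) / 914 = 206/914 = 0.2254 → 22.5 cM.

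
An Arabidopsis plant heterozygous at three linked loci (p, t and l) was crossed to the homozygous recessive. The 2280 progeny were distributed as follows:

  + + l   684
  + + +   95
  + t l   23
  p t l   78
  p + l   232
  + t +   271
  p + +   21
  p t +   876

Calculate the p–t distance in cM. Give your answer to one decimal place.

The two most frequent reciprocal classes, p t + and + + l, are the parental types, so the F1 was p t + / + + l.
The two rarest classes, p + + and + t l, are the double crossovers. Comparing them with the parentals, only the t allele has switched, so t is the middle locus and the order is p – t – l.
Crossovers in the p–t interval produce the single-crossover classes + t + and p + l (271 + 232 = 503) plus the double crossovers (44).
RF(p–t) = (503 + 44) / 2280 = 547/2280 = 0.2399 → 24.0 cM.

24.0 cM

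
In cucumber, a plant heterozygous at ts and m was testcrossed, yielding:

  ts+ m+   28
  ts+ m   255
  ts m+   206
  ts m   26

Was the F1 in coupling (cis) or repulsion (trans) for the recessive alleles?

The two most frequent classes are ts+ m (255) and ts m+ (206); these are the parental (non-recombinant) types.
So the F1 carried ts+ m on one chromosome and ts m+ on the other — the recessive alleles are on opposite chromosomes (trans / repulsion).

trans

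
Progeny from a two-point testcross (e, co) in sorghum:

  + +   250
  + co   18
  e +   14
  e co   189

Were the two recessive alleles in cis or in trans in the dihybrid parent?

The two most frequent classes are + + (250) and e co (189); these are the parental (non-recombinant) types.
So the F1 carried + + on one chromosome and e co on the other — the recessive alleles are on the same chromosome (cis / coupling).

cis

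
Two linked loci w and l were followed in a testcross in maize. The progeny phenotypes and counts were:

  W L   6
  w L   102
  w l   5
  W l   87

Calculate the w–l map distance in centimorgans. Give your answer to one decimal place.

The two most frequent classes, W l (87) and w L (102), are the parental types, so the F1 was W l / w L.
The recombinant classes are W L and w l: 6 + 5 = 11.
Recombination frequency = 11/200 = 0.0550 ≈ 5.5%, i.e. 5.5 centimorgans.

5.5 centimorgans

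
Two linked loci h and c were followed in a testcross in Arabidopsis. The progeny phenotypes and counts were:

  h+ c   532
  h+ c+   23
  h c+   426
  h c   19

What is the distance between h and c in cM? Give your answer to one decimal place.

The two most frequent classes, h+ c (532) and h c+ (426), are the parental types, so the F1 was h+ c / h c+.
The recombinant classes are h+ c+ and h c: 23 + 19 = 42.
Recombination frequency = 42/1000 = 0.0420 ≈ 4.2%, i.e. 4.2 cM.

4.2 cM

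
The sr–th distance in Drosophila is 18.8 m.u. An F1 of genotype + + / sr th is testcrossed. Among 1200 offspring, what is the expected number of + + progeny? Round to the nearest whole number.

A map distance of 18.8 m.u. corresponds to a recombination frequency of 0.188.
The F1 is + + / sr th, so + + is a parental gamete class with expected frequency (1 − r)/2 = 0.812/2 = 0.4060.
Expected number = 0.4060 × 1200 = 487.20 ≈ 487.

487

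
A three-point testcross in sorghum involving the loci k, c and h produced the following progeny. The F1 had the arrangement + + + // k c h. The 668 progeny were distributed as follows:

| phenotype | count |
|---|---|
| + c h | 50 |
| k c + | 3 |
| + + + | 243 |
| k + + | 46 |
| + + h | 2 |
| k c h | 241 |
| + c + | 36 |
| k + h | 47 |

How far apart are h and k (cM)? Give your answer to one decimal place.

15.1 cM

The two rarest classes, + + h and k c +, are the double crossovers. Comparing them with the parentals, only the h allele has switched, so h is the middle locus and the order is c – h – k.
Crossovers in the h–k interval produce the single-crossover classes k + + and + c h (46 + 50 = 96) plus the double crossovers (5).
RF(h–k) = (96 + 5) / 668 = 101/668 = 0.1512 → 15.1 cM.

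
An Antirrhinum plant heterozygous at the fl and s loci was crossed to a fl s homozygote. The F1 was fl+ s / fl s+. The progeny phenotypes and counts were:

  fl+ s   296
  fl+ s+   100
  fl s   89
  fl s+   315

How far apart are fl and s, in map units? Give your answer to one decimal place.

23.6 map units

The recombinant classes are fl+ s+ and fl s: 100 + 89 = 189.
Recombination frequency = 189/800 = 0.2362 ≈ 23.6%, i.e. 23.6 map units.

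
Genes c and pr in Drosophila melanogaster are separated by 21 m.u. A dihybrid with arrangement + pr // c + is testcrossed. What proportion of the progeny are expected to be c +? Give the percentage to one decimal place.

39.5%

A map distance of 21 m.u. corresponds to a recombination frequency of 0.210.
The F1 is + pr / c +, so c + is a parental gamete class with expected frequency (1 − r)/2 = 0.790/2 = 0.3950.
That is 0.3950 = 39.5% of the progeny.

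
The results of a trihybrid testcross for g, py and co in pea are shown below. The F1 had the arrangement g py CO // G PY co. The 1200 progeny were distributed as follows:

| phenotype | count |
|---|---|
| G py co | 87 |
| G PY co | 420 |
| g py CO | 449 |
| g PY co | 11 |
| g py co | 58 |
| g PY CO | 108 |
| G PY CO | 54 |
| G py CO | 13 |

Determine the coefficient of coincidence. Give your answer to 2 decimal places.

0.97

The two rarest classes, G py CO and g PY co, are the double crossovers. Comparing them with the parentals, only the g allele has switched, so g is the middle locus and the order is py – g – co.
py–g: (195 + 24)/1200 = 0.1825; g–co: (112 + 24)/1200 = 0.1133.
Expected DCO frequency = 0.1825 × 0.1133 ≈ 0.02068; observed = 24/1200 ≈ 0.02000.
Coefficient of coincidence = 0.02000/0.02068 ≈ 0.97.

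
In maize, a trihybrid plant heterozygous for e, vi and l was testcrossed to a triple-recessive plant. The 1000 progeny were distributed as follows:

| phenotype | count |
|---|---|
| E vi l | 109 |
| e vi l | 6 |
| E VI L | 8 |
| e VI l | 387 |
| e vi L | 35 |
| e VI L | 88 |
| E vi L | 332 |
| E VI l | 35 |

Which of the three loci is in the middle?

The two most frequent reciprocal classes, e VI l and E vi L, are the parental types, so the F1 was e VI l / E vi L.
The two rarest classes, e vi l and E VI L, are the double crossovers. Comparing them with the parentals, only the vi allele has switched, so vi is the middle locus and the order is l – vi – e.

vi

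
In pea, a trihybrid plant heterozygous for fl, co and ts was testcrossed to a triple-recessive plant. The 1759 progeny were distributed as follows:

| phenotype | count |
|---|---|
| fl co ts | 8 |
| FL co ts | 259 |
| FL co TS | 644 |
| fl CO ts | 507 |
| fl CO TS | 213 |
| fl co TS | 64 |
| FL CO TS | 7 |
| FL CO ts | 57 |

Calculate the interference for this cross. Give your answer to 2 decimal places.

The two most frequent reciprocal classes, fl CO ts and FL co TS, are the parental types, so the F1 was fl CO ts / FL co TS.
The two rarest classes, fl co ts and FL CO TS, are the double crossovers. Comparing them with the parentals, only the co allele has switched, so co is the middle locus and the order is ts – co – fl.
ts–co: (472 + 15)/1759 = 0.2769; co–fl: (121 + 15)/1759 = 0.0773.
Expected DCO frequency = 0.2769 × 0.0773 ≈ 0.02140; observed = 15/1759 ≈ 0.00853.
Coefficient of coincidence = 0.00853/0.02140 ≈ 0.40; interference = 1 − 0.40 = 0.60.

0.60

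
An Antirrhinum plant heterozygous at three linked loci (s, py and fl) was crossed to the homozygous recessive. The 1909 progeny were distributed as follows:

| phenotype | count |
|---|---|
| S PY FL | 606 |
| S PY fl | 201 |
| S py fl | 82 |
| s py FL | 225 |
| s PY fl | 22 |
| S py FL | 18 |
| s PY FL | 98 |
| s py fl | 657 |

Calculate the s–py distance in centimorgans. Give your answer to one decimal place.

11.5 centimorgans

The two most frequent reciprocal classes, S PY FL and s py fl, are the parental types, so the F1 was S PY FL / s py fl.
The two rarest classes, S py FL and s PY fl, are the double crossovers. Comparing them with the parentals, only the py allele has switched, so py is the middle locus and the order is fl – py – s.
Crossovers in the py–s interval produce the single-crossover classes s PY FL and S py fl (98 + 82 = 180) plus the double crossovers (40).
RF(py–s) = (180 + 40) / 1909 = 220/1909 = 0.1152 → 11.5 centimorgans.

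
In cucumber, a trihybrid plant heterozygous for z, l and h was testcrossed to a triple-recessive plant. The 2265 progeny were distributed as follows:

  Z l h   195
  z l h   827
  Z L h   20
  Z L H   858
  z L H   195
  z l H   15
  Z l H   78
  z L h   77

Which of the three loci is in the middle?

h

The two most frequent reciprocal classes, z l h and Z L H, are the parental types, so the F1 was z l h / Z L H.
The two rarest classes, z l H and Z L h, are the double crossovers. Comparing them with the parentals, only the h allele has switched, so h is the middle locus and the order is z – h – l.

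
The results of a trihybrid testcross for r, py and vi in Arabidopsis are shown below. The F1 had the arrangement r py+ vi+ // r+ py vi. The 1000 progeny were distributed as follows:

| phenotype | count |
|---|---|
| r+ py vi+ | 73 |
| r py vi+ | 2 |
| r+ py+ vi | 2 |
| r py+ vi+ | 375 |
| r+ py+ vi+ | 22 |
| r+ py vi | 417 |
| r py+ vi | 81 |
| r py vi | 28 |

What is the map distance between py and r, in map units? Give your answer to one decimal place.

5.4 map units

The two rarest classes, r py vi+ and r+ py+ vi, are the double crossovers. Comparing them with the parentals, only the py allele has switched, so py is the middle locus and the order is vi – py – r.
Crossovers in the py–r interval produce the single-crossover classes r+ py+ vi+ and r py vi (22 + 28 = 50) plus the double crossovers (4).
RF(py–r) = (50 + 4) / 1000 = 54/1000 = 0.0540 → 5.4 map units.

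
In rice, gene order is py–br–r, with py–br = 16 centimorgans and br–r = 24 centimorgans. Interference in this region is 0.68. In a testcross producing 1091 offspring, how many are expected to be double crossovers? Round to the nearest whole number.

13

Map distances give recombination frequencies of 0.160 and 0.240 for the two intervals.
With interference 0.68 (so coincidence = 0.32), expected double-crossover frequency = 0.160 × 0.240 × 0.32 = 0.01229.
Expected number = 0.01229 × 1091 = 13.41 ≈ 13.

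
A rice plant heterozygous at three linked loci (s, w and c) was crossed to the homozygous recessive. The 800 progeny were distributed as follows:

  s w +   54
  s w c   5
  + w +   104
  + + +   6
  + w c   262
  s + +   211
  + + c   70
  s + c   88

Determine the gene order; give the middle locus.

s

The two most frequent reciprocal classes, s + + and + w c, are the parental types, so the F1 was s + + / + w c.
The two rarest classes, + + + and s w c, are the double crossovers. Comparing them with the parentals, only the s allele has switched, so s is the middle locus and the order is c – s – w.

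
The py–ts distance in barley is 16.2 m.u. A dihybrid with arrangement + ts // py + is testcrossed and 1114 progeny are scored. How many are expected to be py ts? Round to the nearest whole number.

A map distance of 16.2 m.u. corresponds to a recombination frequency of 0.162.
The F1 is + ts / py +, so py ts is a recombinant gamete class with expected frequency r/2 = 0.162/2 = 0.0810.
Expected number = 0.0810 × 1114 = 90.23 ≈ 90.

90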